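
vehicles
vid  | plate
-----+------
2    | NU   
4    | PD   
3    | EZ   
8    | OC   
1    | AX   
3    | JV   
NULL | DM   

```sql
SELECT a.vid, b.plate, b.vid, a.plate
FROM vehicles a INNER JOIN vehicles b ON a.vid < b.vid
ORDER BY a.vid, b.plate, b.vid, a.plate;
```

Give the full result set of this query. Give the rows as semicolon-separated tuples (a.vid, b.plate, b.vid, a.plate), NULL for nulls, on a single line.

(1, EZ, 3, AX); (1, JV, 3, AX); (1, NU, 2, AX); (1, OC, 8, AX); (1, PD, 4, AX); (2, EZ, 3, NU); (2, JV, 3, NU); (2, OC, 8, NU); (2, PD, 4, NU); (3, OC, 8, EZ); (3, OC, 8, JV); (3, PD, 4, EZ); (3, PD, 4, JV); (4, OC, 8, PD)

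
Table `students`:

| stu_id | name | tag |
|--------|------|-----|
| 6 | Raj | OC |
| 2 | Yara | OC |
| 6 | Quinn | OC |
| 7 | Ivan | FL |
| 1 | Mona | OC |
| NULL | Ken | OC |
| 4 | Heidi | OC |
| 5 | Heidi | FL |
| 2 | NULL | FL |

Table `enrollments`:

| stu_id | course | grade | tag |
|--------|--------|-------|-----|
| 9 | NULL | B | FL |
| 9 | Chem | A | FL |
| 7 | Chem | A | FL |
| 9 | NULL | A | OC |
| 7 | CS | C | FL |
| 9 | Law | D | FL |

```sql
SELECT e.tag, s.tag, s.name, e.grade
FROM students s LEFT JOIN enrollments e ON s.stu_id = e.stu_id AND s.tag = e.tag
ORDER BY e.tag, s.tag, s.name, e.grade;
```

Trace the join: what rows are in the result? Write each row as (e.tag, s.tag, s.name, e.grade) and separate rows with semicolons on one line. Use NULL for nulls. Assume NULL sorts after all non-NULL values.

(FL, FL, Ivan, A); (FL, FL, Ivan, C); (NULL, FL, Heidi, NULL); (NULL, FL, NULL, NULL); (NULL, OC, Heidi, NULL); (NULL, OC, Ken, NULL); (NULL, OC, Mona, NULL); (NULL, OC, Quinn, NULL); (NULL, OC, Raj, NULL); (NULL, OC, Yara, NULL)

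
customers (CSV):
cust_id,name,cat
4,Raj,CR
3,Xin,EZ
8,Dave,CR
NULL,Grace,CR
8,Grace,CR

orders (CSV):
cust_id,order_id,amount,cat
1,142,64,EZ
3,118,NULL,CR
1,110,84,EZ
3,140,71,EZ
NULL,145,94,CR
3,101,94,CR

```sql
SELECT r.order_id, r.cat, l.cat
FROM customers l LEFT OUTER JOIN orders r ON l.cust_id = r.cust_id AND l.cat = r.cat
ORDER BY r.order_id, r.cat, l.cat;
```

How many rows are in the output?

LEFT JOIN keeps every row from `customers`; unmatched rows get NULL for `orders`'s columns.
Matching on l.cust_id = r.cust_id AND l.cat = r.cat. A NULL in a compared column never satisfies the condition.
- cust_id=4, cat=CR: no r row matches, row kept with r columns NULL.
- cust_id=3, cat=EZ: 1 matching r row(s), so 1 row(s) emitted.
- cust_id=8, cat=CR: no r row matches, row kept with r columns NULL.
- cust_id=NULL, cat=CR: no r row matches, row kept with r columns NULL.
- cust_id=8, cat=CR: no r row matches, row kept with r columns NULL.
Total: 1 matched + 4 padded = 5 rows.

5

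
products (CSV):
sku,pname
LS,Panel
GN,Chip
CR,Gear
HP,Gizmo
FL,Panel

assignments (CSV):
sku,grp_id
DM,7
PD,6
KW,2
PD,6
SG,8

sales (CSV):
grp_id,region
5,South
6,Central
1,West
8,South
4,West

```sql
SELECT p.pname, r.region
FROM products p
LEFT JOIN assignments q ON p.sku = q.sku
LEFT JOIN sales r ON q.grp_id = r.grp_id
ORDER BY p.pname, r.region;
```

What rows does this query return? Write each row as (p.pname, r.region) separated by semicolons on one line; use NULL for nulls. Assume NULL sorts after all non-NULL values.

(Chip, NULL); (Gear, NULL); (Gizmo, NULL); (Panel, NULL); (Panel, NULL)

Step 1 — p LEFT JOIN q on sku → 5 row(s).
Then LEFT JOIN `sales r` on grp_id: each of those 5 rows is kept; rows whose q.grp_id has no match in r get NULL for r's columns.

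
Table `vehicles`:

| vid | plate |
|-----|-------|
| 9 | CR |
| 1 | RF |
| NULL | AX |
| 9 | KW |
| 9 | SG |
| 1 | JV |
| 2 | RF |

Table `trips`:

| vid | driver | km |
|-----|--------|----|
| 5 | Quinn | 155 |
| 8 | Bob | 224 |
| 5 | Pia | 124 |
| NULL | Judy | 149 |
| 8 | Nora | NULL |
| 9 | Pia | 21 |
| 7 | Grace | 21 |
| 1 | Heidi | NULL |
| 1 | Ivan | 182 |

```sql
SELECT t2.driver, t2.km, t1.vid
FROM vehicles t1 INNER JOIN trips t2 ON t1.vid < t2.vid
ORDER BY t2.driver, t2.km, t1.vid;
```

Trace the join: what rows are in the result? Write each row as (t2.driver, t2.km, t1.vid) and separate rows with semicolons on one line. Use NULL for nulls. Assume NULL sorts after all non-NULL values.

INNER JOIN keeps only pairs where the ON condition holds.
Matching on t1.vid < t2.vid. A NULL in a compared column never satisfies the condition.
Matched pairs: 18.

(Bob, 224, 1); (Bob, 224, 1); (Bob, 224, 2); (Grace, 21, 1); (Grace, 21, 1); (Grace, 21, 2); (Nora, NULL, 1); (Nora, NULL, 1); (Nora, NULL, 2); (Pia, 21, 1); (Pia, 21, 1); (Pia, 21, 2); (Pia, 124, 1); (Pia, 124, 1); (Pia, 124, 2); (Quinn, 155, 1); (Quinn, 155, 1); (Quinn, 155, 2)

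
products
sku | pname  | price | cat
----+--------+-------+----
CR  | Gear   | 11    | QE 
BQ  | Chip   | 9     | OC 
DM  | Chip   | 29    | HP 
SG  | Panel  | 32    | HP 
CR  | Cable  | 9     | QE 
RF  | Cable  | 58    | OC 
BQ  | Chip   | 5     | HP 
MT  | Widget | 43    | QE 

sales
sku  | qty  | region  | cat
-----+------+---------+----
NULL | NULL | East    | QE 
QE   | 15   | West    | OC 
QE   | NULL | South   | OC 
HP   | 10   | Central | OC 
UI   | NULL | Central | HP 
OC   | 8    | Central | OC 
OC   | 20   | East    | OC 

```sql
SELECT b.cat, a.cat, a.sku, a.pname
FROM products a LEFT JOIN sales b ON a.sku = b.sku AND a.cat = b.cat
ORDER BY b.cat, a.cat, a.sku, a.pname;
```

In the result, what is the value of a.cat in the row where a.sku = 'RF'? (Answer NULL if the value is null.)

OC

LEFT JOIN keeps every row from `products`; unmatched rows get NULL for `sales`'s columns.
Matching on a.sku = b.sku AND a.cat = b.cat. A NULL in a compared column never satisfies the condition.
- a[0] sku=CR, cat=QE → no match; kept with NULLs on the b side.
- a[1] sku=BQ, cat=OC → no match; kept with NULLs on the b side.
- a[2] sku=DM, cat=HP → no match; kept with NULLs on the b side.
- a[3] sku=SG, cat=HP → no match; kept with NULLs on the b side.
- a[4] sku=CR, cat=QE → no match; kept with NULLs on the b side.
- a[5] sku=RF, cat=OC → no match; kept with NULLs on the b side.
- a[6] sku=BQ, cat=HP → no match; kept with NULLs on the b side.
- a[7] sku=MT, cat=QE → no match; kept with NULLs on the b side.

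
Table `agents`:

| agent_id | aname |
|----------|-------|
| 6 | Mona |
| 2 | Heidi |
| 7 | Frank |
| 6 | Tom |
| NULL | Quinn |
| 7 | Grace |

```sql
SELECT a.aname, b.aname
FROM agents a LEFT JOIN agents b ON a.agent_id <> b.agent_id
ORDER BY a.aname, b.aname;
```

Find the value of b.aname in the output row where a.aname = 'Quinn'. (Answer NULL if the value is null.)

LEFT JOIN keeps every row from `agents a`; unmatched rows get NULL for `agents b`'s columns.
Matching on a.agent_id <> b.agent_id. A NULL in a compared column never satisfies the condition.
- a (agent_id=6) pairs with 3 row(s) of b.
- a (agent_id=2) pairs with 4 row(s) of b.
- a (agent_id=7) pairs with 3 row(s) of b.
- a (agent_id=6) pairs with 3 row(s) of b.
- a (agent_id=NULL) has no partner → padded with NULL.
- a (agent_id=7) pairs with 3 row(s) of b.

NULL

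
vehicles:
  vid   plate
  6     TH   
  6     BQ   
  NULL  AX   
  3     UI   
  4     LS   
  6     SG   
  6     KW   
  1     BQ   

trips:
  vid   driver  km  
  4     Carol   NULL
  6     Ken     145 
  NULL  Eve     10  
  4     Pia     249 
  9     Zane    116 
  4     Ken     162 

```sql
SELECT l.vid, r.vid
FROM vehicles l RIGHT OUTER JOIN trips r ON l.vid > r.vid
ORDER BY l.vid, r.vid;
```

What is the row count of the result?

15

RIGHT JOIN keeps every row from `trips`; unmatched rows get NULL for `vehicles`'s columns.
Matching on l.vid > r.vid. A NULL in a compared column never satisfies the condition.
- vid=6: 3 matching r row(s), so 3 row(s) emitted.
- vid=6: 3 matching r row(s), so 3 row(s) emitted.
- vid=NULL: no matching r row.
- vid=3: no matching r row.
- vid=4: no matching r row.
- vid=6: 3 matching r row(s), so 3 row(s) emitted.
- vid=6: 3 matching r row(s), so 3 row(s) emitted.
- vid=1: no matching r row.
- plus 3 unmatched r row(s), each kept with NULL l columns.
Total: 12 matched + 3 padded = 15 rows.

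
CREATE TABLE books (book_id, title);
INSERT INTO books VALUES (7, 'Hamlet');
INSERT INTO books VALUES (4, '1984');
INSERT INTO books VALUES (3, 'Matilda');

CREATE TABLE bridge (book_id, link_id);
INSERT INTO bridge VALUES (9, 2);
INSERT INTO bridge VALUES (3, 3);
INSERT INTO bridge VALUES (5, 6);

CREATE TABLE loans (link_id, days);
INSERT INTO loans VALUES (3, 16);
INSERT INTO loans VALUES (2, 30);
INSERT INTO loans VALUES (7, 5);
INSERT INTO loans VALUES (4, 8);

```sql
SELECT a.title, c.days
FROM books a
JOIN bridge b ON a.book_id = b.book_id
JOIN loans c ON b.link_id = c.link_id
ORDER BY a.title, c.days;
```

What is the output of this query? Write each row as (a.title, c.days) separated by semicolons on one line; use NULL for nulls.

(Matilda, 16)

Step 1 — a INNER JOIN b on book_id → 1 row(s).
Then INNER JOIN `loans c` on link_id: keep only rows whose b.link_id appears in c.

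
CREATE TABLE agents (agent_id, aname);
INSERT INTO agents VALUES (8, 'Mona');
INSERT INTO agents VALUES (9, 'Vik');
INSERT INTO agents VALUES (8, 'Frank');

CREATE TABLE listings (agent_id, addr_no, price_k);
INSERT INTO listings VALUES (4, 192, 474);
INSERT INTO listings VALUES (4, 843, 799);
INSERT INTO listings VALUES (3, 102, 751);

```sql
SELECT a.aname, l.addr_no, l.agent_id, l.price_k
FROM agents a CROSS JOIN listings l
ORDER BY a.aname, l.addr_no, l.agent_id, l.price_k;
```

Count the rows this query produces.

9

CROSS JOIN pairs every row of `agents` with every row of `listings`: 3 × 3 = 9 rows.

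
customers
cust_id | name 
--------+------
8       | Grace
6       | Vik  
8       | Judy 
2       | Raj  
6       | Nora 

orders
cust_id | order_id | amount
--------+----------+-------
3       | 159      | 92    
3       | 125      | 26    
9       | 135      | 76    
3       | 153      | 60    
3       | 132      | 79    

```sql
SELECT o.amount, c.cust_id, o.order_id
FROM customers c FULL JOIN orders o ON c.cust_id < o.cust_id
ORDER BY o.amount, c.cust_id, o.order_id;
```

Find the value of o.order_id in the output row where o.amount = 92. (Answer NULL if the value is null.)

FULL OUTER JOIN keeps every row from both sides; unmatched rows get NULL for the other side's columns.
Matching on c.cust_id < o.cust_id.
- cust_id=8: 1 matching o row(s), so 1 row(s) emitted.
- cust_id=6: 1 matching o row(s), so 1 row(s) emitted.
- cust_id=8: 1 matching o row(s), so 1 row(s) emitted.
- cust_id=2: 5 matching o row(s), so 5 row(s) emitted.
- cust_id=6: 1 matching o row(s), so 1 row(s) emitted.

159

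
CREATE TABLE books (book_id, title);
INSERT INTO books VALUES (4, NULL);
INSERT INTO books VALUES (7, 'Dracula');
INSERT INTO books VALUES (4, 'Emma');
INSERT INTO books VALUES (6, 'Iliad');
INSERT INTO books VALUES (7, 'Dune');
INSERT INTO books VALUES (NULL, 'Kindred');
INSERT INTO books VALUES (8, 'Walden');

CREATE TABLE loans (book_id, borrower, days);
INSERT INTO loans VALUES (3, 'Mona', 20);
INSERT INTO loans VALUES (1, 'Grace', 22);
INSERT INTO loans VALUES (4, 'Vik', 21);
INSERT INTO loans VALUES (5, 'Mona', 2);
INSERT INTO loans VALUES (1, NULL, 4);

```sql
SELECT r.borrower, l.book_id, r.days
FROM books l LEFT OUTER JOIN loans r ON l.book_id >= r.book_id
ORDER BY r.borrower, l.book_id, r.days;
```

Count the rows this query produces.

LEFT JOIN keeps every row from `books`; unmatched rows get NULL for `loans`'s columns.
Matching on l.book_id >= r.book_id. A NULL in a compared column never satisfies the condition.
- book_id=4: 4 matching r row(s), so 4 row(s) emitted.
- book_id=7: 5 matching r row(s), so 5 row(s) emitted.
- book_id=4: 4 matching r row(s), so 4 row(s) emitted.
- book_id=6: 5 matching r row(s), so 5 row(s) emitted.
- book_id=7: 5 matching r row(s), so 5 row(s) emitted.
- book_id=NULL: no r row matches, row kept with r columns NULL.
- book_id=8: 5 matching r row(s), so 5 row(s) emitted.
Total: 28 matched + 1 padded = 29 rows.

29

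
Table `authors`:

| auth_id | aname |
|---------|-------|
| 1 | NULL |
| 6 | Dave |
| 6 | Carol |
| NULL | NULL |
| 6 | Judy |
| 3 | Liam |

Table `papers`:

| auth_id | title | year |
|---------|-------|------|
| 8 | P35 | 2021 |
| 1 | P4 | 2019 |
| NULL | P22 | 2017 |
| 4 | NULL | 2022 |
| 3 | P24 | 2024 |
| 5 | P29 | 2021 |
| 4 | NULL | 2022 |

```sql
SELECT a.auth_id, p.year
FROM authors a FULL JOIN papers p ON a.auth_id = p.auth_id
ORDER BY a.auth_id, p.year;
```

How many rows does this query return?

11

FULL OUTER JOIN keeps every row from both sides; unmatched rows get NULL for the other side's columns.
Matching on a.auth_id = p.auth_id. A NULL in a compared column never satisfies the condition.
Matched pairs: 2; unmatched a rows kept: 4; unmatched p rows kept: 5.
Total: 2 matched + 9 padded = 11 rows.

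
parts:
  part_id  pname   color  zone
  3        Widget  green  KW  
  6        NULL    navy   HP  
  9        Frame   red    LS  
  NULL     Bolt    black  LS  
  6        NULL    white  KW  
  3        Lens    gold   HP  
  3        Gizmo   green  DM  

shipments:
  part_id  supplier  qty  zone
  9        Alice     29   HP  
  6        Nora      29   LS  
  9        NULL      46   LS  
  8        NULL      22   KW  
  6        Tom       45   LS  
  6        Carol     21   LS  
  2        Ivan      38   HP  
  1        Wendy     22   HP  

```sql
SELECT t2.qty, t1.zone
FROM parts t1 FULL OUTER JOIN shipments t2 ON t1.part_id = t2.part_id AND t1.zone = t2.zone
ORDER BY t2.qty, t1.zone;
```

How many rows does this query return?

FULL OUTER JOIN keeps every row from both sides; unmatched rows get NULL for the other side's columns.
Matching on t1.part_id = t2.part_id AND t1.zone = t2.zone. A NULL in a compared column never satisfies the condition.
Matched pairs: 1; unmatched t1 rows kept: 6; unmatched t2 rows kept: 7.
Total: 1 matched + 13 padded = 14 rows.

14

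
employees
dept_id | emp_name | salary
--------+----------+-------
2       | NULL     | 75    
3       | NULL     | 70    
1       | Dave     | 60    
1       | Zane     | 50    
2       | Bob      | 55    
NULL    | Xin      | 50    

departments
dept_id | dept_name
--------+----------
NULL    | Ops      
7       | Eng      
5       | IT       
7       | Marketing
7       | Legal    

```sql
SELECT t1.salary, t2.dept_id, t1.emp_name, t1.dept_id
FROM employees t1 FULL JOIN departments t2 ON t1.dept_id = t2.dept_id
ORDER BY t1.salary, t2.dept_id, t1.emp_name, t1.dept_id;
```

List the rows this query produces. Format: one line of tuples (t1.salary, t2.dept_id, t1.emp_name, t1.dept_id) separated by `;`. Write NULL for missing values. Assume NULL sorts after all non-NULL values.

FULL OUTER JOIN keeps every row from both sides; unmatched rows get NULL for the other side's columns.
Matching on t1.dept_id = t2.dept_id. A NULL in a compared column never satisfies the condition.
Matched pairs: 0; unmatched t1 rows kept: 6; unmatched t2 rows kept: 5.

(50, NULL, Xin, NULL); (50, NULL, Zane, 1); (55, NULL, Bob, 2); (60, NULL, Dave, 1); (70, NULL, NULL, 3); (75, NULL, NULL, 2); (NULL, 5, NULL, NULL); (NULL, 7, NULL, NULL); (NULL, 7, NULL, NULL); (NULL, 7, NULL, NULL); (NULL, NULL, NULL, NULL)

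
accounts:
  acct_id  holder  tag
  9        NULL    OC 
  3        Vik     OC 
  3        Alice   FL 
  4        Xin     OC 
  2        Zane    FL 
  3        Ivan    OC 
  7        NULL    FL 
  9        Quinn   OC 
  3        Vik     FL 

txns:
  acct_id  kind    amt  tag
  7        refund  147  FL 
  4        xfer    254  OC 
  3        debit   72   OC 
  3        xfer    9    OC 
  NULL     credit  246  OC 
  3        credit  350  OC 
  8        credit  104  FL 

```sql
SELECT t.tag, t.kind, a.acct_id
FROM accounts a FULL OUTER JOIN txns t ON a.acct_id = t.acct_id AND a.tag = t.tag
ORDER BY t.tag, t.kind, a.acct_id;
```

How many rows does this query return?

15

FULL OUTER JOIN keeps every row from both sides; unmatched rows get NULL for the other side's columns.
Matching on a.acct_id = t.acct_id AND a.tag = t.tag. A NULL in a compared column never satisfies the condition.
- a row (acct_id=9, tag=OC): no match → kept, t columns NULL.
- a row (acct_id=3, tag=OC): matches 3 t row(s) → 3 output row(s).
- a row (acct_id=3, tag=FL): no match → kept, t columns NULL.
- a row (acct_id=4, tag=OC): matches 1 t row(s) → 1 output row(s).
- a row (acct_id=2, tag=FL): no match → kept, t columns NULL.
- a row (acct_id=3, tag=OC): matches 3 t row(s) → 3 output row(s).
- a row (acct_id=7, tag=FL): matches 1 t row(s) → 1 output row(s).
- a row (acct_id=9, tag=OC): no match → kept, t columns NULL.
- a row (acct_id=3, tag=FL): no match → kept, t columns NULL.
- plus 2 unmatched t row(s), each kept with NULL a columns.
Total: 8 matched + 7 padded = 15 rows.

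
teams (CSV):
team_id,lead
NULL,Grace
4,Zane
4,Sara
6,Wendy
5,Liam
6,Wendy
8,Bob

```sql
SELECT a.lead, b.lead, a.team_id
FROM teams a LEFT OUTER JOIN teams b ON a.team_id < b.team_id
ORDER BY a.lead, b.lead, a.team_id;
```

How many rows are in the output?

LEFT JOIN keeps every row from `teams a`; unmatched rows get NULL for `teams b`'s columns.
Matching on a.team_id < b.team_id. A NULL in a compared column never satisfies the condition.
Matched pairs: 13; unmatched a rows kept: 2.
Total: 13 matched + 2 padded = 15 rows.

15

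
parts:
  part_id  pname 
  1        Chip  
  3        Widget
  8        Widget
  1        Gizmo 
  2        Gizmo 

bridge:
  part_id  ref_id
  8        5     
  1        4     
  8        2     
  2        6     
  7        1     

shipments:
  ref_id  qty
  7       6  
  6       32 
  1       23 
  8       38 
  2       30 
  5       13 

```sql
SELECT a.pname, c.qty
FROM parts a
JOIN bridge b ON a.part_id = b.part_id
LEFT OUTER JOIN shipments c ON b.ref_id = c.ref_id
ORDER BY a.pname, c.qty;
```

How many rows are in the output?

Joins associate left-to-right: parts INNER JOIN bridge on part_id gives 5 intermediate row(s).
Then LEFT JOIN `shipments c` on ref_id: each of those 5 rows is kept; rows whose b.ref_id has no match in c get NULL for c's columns.
Result: 5 row(s).

5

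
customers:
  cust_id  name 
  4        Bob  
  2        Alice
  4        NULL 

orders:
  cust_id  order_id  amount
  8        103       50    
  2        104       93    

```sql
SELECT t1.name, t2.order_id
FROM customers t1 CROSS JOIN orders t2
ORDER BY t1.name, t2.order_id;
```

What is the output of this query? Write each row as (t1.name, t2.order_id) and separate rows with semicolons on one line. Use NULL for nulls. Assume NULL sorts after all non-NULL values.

(Alice, 103); (Alice, 104); (Bob, 103); (Bob, 104); (NULL, 103); (NULL, 104)

CROSS JOIN pairs every row of `customers` with every row of `orders`: 3 × 2 = 6 rows.
After projecting and ordering:
t1.name | t2.order_id
Alice | 103
Alice | 104
Bob | 103
Bob | 104
NULL | 103
NULL | 104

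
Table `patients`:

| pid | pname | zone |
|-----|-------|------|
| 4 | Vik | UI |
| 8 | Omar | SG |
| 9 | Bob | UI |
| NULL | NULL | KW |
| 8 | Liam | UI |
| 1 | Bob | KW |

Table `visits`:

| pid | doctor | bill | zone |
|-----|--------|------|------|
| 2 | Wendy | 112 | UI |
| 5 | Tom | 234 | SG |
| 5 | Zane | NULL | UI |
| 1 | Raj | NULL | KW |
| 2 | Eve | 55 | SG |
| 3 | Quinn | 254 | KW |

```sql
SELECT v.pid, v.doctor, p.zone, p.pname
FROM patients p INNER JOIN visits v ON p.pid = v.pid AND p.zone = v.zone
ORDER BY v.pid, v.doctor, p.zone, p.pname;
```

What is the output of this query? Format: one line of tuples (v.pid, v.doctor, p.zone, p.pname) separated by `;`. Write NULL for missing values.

INNER JOIN keeps only pairs where the ON condition holds.
Matching on p.pid = v.pid AND p.zone = v.zone. A NULL in a compared column never satisfies the condition.
- p[0] pid=4, zone=UI → no match; dropped.
- p[1] pid=8, zone=SG → no match; dropped.
- p[2] pid=9, zone=UI → no match; dropped.
- p[3] pid=NULL, zone=KW → no match; dropped.
- p[4] pid=8, zone=UI → no match; dropped.
- p[5] pid=1, zone=KW → 1 match(es) in v → 1 row(s).
After projecting and ordering:
v.pid | v.doctor | p.zone | p.pname
1 | Raj | KW | Bob

(1, Raj, KW, Bob)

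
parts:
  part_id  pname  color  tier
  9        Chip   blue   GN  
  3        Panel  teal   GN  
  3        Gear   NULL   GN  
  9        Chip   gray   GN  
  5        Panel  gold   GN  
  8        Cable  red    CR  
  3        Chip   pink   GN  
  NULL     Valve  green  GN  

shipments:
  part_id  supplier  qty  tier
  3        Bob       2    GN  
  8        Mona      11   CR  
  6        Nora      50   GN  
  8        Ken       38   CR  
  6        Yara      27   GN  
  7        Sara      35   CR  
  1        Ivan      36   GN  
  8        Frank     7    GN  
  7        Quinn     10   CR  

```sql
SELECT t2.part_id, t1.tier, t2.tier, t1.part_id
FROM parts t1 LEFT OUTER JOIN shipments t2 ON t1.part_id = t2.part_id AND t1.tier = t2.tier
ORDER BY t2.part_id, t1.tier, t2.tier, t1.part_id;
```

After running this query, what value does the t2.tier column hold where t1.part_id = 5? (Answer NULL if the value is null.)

LEFT JOIN keeps every row from `parts`; unmatched rows get NULL for `shipments`'s columns.
Matching on t1.part_id = t2.part_id AND t1.tier = t2.tier. A NULL in a compared column never satisfies the condition.
- t1 row (part_id=9, tier=GN): no match → kept, t2 columns NULL.
- t1 row (part_id=3, tier=GN): matches 1 t2 row(s) → 1 output row(s).
- t1 row (part_id=3, tier=GN): matches 1 t2 row(s) → 1 output row(s).
- t1 row (part_id=9, tier=GN): no match → kept, t2 columns NULL.
- t1 row (part_id=5, tier=GN): no match → kept, t2 columns NULL.
- t1 row (part_id=8, tier=CR): matches 2 t2 row(s) → 2 output row(s).
- t1 row (part_id=3, tier=GN): matches 1 t2 row(s) → 1 output row(s).
- t1 row (part_id=NULL, tier=GN): no match → kept, t2 columns NULL.

NULL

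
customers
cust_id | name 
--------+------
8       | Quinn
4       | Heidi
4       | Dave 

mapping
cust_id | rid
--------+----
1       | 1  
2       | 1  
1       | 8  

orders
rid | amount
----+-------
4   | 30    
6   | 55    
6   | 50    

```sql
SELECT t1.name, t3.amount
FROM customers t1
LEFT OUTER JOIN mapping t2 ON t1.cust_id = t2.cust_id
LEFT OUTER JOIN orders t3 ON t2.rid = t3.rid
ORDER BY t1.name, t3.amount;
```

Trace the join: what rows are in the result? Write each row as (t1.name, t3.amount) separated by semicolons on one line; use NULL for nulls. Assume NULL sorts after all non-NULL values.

Joins associate left-to-right: customers LEFT JOIN mapping on cust_id gives 3 intermediate row(s).
Then LEFT JOIN `orders t3` on rid: each of those 3 rows is kept; rows whose t2.rid has no match in t3 get NULL for t3's columns.

(Dave, NULL); (Heidi, NULL); (Quinn, NULL)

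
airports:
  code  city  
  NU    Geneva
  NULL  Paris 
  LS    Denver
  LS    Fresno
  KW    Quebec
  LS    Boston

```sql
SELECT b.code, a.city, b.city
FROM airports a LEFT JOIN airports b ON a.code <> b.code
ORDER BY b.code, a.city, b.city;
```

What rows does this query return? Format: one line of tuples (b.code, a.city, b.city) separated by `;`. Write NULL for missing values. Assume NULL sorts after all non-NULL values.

(KW, Boston, Quebec); (KW, Denver, Quebec); (KW, Fresno, Quebec); (KW, Geneva, Quebec); (LS, Geneva, Boston); (LS, Geneva, Denver); (LS, Geneva, Fresno); (LS, Quebec, Boston); (LS, Quebec, Denver); (LS, Quebec, Fresno); (NU, Boston, Geneva); (NU, Denver, Geneva); (NU, Fresno, Geneva); (NU, Quebec, Geneva); (NULL, Paris, NULL)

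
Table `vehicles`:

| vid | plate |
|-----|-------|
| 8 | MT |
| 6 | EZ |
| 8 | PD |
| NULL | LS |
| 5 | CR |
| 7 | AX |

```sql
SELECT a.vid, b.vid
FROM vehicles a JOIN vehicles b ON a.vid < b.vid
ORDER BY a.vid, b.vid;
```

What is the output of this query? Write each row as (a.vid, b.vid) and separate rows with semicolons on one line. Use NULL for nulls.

INNER JOIN keeps only pairs where the ON condition holds.
Matching on a.vid < b.vid. A NULL in a compared column never satisfies the condition.
Matched pairs: 9.

(5, 6); (5, 7); (5, 8); (5, 8); (6, 7); (6, 8); (6, 8); (7, 8); (7, 8)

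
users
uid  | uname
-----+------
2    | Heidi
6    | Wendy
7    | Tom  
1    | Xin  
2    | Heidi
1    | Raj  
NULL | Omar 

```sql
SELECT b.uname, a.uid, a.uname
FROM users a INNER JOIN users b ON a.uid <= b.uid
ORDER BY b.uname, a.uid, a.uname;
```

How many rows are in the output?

INNER JOIN keeps only pairs where the ON condition holds.
Matching on a.uid <= b.uid. A NULL in a compared column never satisfies the condition.
Matched pairs: 23.
Total: 23 rows.

23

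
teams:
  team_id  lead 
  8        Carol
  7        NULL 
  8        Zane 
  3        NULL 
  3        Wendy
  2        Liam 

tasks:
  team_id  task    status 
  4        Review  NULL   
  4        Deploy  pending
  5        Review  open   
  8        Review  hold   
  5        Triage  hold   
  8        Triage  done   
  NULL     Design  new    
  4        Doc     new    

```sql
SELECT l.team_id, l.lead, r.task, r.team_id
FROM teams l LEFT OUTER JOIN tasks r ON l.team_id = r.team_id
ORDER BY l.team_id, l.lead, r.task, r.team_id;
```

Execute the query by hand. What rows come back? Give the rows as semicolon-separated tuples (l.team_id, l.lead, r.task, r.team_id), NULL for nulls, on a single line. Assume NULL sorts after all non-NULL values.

LEFT JOIN keeps every row from `teams`; unmatched rows get NULL for `tasks`'s columns.
Matching on l.team_id = r.team_id. A NULL in a compared column never satisfies the condition.
Matched pairs: 4; unmatched l rows kept: 4.

(2, Liam, NULL, NULL); (3, Wendy, NULL, NULL); (3, NULL, NULL, NULL); (7, NULL, NULL, NULL); (8, Carol, Review, 8); (8, Carol, Triage, 8); (8, Zane, Review, 8); (8, Zane, Triage, 8)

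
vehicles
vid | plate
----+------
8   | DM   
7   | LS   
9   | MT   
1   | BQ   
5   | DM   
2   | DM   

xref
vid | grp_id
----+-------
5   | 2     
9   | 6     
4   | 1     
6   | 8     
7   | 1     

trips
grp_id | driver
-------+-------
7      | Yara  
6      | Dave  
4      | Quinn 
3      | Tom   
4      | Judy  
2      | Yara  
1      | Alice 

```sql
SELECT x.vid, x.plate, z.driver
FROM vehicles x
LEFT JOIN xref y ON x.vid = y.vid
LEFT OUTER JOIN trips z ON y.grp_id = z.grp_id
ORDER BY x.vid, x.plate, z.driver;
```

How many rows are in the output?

6

Evaluate left to right. First `vehicles x LEFT JOIN xref y` on vid: 6 row(s).
Then LEFT JOIN `trips z` on grp_id: each of those 6 rows is kept; rows whose y.grp_id has no match in z get NULL for z's columns.
Result: 6 row(s).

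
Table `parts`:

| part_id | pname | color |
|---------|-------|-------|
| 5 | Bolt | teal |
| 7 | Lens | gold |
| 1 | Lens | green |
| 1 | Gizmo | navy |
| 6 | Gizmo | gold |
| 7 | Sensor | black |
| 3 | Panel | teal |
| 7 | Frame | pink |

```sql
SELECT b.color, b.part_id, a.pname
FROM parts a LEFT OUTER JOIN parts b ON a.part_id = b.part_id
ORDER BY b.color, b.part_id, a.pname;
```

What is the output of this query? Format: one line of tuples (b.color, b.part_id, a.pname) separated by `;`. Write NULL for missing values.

(black, 7, Frame); (black, 7, Lens); (black, 7, Sensor); (gold, 6, Gizmo); (gold, 7, Frame); (gold, 7, Lens); (gold, 7, Sensor); (green, 1, Gizmo); (green, 1, Lens); (navy, 1, Gizmo); (navy, 1, Lens); (pink, 7, Frame); (pink, 7, Lens); (pink, 7, Sensor); (teal, 3, Panel); (teal, 5, Bolt)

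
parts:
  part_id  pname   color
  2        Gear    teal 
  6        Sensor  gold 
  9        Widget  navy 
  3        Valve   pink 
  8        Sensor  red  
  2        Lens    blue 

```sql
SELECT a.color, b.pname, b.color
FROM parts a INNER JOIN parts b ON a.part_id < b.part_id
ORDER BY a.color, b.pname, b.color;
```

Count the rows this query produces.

14

INNER JOIN keeps only pairs where the ON condition holds.
Matching on a.part_id < b.part_id.
Matched pairs: 14.
Total: 14 rows.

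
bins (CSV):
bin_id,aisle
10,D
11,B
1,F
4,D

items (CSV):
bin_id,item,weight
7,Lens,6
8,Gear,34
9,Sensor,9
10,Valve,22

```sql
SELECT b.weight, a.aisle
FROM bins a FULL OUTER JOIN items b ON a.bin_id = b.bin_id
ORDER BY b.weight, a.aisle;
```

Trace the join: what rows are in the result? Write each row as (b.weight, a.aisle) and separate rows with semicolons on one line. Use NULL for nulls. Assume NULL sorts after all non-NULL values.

(6, NULL); (9, NULL); (22, D); (34, NULL); (NULL, B); (NULL, D); (NULL, F)

FULL OUTER JOIN keeps every row from both sides; unmatched rows get NULL for the other side's columns.
Matching on a.bin_id = b.bin_id.
- a[0] bin_id=10 → 1 match(es) in b → 1 row(s).
- a[1] bin_id=11 → no match; kept with NULLs on the b side.
- a[2] bin_id=1 → no match; kept with NULLs on the b side.
- a[3] bin_id=4 → no match; kept with NULLs on the b side.
- plus 3 unmatched b row(s), each kept with NULL a columns.
After projecting and ordering:
b.weight | a.aisle
6 | NULL
9 | NULL
22 | D
34 | NULL
NULL | B
NULL | D
NULL | F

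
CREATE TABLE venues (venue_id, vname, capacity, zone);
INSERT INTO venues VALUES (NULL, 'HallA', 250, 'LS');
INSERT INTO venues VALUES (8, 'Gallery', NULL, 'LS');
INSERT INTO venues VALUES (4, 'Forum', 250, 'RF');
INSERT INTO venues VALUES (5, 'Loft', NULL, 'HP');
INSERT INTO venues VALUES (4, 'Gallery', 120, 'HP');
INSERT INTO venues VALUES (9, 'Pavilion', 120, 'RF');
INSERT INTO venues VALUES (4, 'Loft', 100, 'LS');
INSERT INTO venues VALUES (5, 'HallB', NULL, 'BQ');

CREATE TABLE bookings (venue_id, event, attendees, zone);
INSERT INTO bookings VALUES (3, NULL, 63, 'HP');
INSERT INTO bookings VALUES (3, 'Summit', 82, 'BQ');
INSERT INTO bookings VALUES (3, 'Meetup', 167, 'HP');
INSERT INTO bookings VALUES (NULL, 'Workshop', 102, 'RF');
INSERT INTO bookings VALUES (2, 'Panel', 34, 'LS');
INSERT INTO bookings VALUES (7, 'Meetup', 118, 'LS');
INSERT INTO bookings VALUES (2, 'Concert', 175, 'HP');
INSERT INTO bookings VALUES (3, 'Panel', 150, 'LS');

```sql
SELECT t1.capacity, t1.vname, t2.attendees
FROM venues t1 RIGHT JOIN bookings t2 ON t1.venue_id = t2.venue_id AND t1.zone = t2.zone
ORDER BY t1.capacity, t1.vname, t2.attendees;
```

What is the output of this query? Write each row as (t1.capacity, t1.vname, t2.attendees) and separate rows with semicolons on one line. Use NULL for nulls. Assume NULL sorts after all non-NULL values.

(NULL, NULL, 34); (NULL, NULL, 63); (NULL, NULL, 82); (NULL, NULL, 102); (NULL, NULL, 118); (NULL, NULL, 150); (NULL, NULL, 167); (NULL, NULL, 175)

RIGHT JOIN keeps every row from `bookings`; unmatched rows get NULL for `venues`'s columns.
Matching on t1.venue_id = t2.venue_id AND t1.zone = t2.zone. A NULL in a compared column never satisfies the condition.
- t1 row (venue_id=NULL, zone=LS): no match.
- t1 row (venue_id=8, zone=LS): no match.
- t1 row (venue_id=4, zone=RF): no match.
- t1 row (venue_id=5, zone=HP): no match.
- t1 row (venue_id=4, zone=HP): no match.
- t1 row (venue_id=9, zone=RF): no match.
- t1 row (venue_id=4, zone=LS): no match.
- t1 row (venue_id=5, zone=BQ): no match.
- plus 8 unmatched t2 row(s), each kept with NULL t1 columns.
After projecting and ordering:
t1.capacity | t1.vname | t2.attendees
NULL | NULL | 34
NULL | NULL | 63
NULL | NULL | 82
NULL | NULL | 102
NULL | NULL | 118
NULL | NULL | 150
NULL | NULL | 167
NULL | NULL | 175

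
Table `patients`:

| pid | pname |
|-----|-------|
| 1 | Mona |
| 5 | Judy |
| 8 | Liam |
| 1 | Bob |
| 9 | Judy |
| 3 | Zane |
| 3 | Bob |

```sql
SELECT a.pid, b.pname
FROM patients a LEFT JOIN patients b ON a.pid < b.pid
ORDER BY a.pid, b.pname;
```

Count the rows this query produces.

LEFT JOIN keeps every row from `patients a`; unmatched rows get NULL for `patients b`'s columns.
Matching on a.pid < b.pid.
- a[0] pid=1 → 5 match(es) in b → 5 row(s).
- a[1] pid=5 → 2 match(es) in b → 2 row(s).
- a[2] pid=8 → 1 match(es) in b → 1 row(s).
- a[3] pid=1 → 5 match(es) in b → 5 row(s).
- a[4] pid=9 → no match; kept with NULLs on the b side.
- a[5] pid=3 → 3 match(es) in b → 3 row(s).
- a[6] pid=3 → 3 match(es) in b → 3 row(s).
Total: 19 matched + 1 padded = 20 rows.

20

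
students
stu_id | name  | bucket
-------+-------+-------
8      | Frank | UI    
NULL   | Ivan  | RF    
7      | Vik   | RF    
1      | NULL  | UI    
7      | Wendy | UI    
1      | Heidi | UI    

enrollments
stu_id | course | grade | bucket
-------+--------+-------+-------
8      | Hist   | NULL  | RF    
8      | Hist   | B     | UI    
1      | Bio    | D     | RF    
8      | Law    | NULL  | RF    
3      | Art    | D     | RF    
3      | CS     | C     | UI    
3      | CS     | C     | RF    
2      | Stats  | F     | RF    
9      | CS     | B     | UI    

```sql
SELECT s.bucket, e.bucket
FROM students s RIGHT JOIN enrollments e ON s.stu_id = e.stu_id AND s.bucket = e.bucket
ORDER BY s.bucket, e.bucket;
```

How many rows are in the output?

9

RIGHT JOIN keeps every row from `enrollments`; unmatched rows get NULL for `students`'s columns.
Matching on s.stu_id = e.stu_id AND s.bucket = e.bucket. A NULL in a compared column never satisfies the condition.
Matched pairs: 1; unmatched e rows kept: 8.
Total: 1 matched + 8 padded = 9 rows.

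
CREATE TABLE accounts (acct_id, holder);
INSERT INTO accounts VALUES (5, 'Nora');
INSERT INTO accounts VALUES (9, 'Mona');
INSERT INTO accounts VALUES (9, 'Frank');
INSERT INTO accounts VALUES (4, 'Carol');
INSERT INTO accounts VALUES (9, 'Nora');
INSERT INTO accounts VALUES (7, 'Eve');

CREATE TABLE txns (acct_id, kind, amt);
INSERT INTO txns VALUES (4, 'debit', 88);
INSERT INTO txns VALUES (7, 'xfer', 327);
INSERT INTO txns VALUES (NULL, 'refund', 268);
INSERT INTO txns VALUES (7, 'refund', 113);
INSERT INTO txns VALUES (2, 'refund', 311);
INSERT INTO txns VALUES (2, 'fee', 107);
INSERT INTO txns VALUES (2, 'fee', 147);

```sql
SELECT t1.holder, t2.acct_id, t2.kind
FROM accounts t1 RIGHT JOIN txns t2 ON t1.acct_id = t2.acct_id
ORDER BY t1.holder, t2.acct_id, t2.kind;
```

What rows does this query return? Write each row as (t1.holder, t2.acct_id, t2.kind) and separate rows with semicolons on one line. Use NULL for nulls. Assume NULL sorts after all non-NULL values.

RIGHT JOIN keeps every row from `txns`; unmatched rows get NULL for `accounts`'s columns.
Matching on t1.acct_id = t2.acct_id. A NULL in a compared column never satisfies the condition.
Matched pairs: 3; unmatched t2 rows kept: 4.

(Carol, 4, debit); (Eve, 7, refund); (Eve, 7, xfer); (NULL, 2, fee); (NULL, 2, fee); (NULL, 2, refund); (NULL, NULL, refund)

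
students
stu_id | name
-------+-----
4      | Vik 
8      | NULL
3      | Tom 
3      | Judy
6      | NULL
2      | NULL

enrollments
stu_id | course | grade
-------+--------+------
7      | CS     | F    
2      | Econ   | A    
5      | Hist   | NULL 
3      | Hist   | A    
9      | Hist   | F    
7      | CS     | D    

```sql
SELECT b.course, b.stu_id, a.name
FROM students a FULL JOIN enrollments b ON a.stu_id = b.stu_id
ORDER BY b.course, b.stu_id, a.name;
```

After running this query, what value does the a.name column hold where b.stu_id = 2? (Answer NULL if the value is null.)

FULL OUTER JOIN keeps every row from both sides; unmatched rows get NULL for the other side's columns.
Matching on a.stu_id = b.stu_id.
- a row (stu_id=4): no match → kept, b columns NULL.
- a row (stu_id=8): no match → kept, b columns NULL.
- a row (stu_id=3): matches 1 b row(s) → 1 output row(s).
- a row (stu_id=3): matches 1 b row(s) → 1 output row(s).
- a row (stu_id=6): no match → kept, b columns NULL.
- a row (stu_id=2): matches 1 b row(s) → 1 output row(s).
- 4 row(s) from b found no a partner → padded with NULL.

NULL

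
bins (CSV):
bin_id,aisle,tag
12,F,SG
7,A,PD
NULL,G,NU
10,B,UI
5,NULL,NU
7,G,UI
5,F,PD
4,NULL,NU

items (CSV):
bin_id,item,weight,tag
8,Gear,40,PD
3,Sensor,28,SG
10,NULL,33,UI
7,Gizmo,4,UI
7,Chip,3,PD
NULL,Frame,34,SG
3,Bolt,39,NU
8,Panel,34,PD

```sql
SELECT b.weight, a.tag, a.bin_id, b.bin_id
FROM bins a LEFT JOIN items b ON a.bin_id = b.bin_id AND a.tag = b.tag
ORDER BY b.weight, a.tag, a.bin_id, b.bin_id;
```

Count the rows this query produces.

8

LEFT JOIN keeps every row from `bins`; unmatched rows get NULL for `items`'s columns.
Matching on a.bin_id = b.bin_id AND a.tag = b.tag. A NULL in a compared column never satisfies the condition.
- bin_id=12, tag=SG: no b row matches, row kept with b columns NULL.
- bin_id=7, tag=PD: 1 matching b row(s), so 1 row(s) emitted.
- bin_id=NULL, tag=NU: no b row matches, row kept with b columns NULL.
- bin_id=10, tag=UI: 1 matching b row(s), so 1 row(s) emitted.
- bin_id=5, tag=NU: no b row matches, row kept with b columns NULL.
- bin_id=7, tag=UI: 1 matching b row(s), so 1 row(s) emitted.
- bin_id=5, tag=PD: no b row matches, row kept with b columns NULL.
- bin_id=4, tag=NU: no b row matches, row kept with b columns NULL.
Total: 3 matched + 5 padded = 8 rows.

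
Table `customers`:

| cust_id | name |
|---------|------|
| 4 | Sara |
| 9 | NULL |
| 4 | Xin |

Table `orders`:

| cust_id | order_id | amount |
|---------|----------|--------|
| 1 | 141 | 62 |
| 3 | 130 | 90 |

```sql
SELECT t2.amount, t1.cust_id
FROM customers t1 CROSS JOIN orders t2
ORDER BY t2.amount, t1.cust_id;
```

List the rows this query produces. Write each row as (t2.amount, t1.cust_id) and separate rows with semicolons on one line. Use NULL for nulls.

CROSS JOIN pairs every row of `customers` with every row of `orders`: 3 × 2 = 6 rows.

(62, 4); (62, 4); (62, 9); (90, 4); (90, 4); (90, 9)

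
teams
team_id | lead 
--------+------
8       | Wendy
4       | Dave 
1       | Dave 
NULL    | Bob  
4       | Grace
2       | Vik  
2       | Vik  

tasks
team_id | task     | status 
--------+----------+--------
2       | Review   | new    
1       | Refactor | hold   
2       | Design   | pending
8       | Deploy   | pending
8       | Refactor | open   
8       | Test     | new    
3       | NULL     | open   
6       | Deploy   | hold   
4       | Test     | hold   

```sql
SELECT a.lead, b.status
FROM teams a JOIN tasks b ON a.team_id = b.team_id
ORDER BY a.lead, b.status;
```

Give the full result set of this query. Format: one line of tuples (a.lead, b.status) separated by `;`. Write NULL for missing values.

INNER JOIN keeps only pairs where the ON condition holds.
Matching on a.team_id = b.team_id. A NULL in a compared column never satisfies the condition.
- a row (team_id=8): matches 3 b row(s) → 3 output row(s).
- a row (team_id=4): matches 1 b row(s) → 1 output row(s).
- a row (team_id=1): matches 1 b row(s) → 1 output row(s).
- a row (team_id=NULL): no match → dropped.
- a row (team_id=4): matches 1 b row(s) → 1 output row(s).
- a row (team_id=2): matches 2 b row(s) → 2 output row(s).
- a row (team_id=2): matches 2 b row(s) → 2 output row(s).
After projecting and ordering:
a.lead | b.status
Dave | hold
Dave | hold
Grace | hold
Vik | new
Vik | new
Vik | pending
Vik | pending
Wendy | new
Wendy | open
Wendy | pending

(Dave, hold); (Dave, hold); (Grace, hold); (Vik, new); (Vik, new); (Vik, pending); (Vik, pending); (Wendy, new); (Wendy, open); (Wendy, pending)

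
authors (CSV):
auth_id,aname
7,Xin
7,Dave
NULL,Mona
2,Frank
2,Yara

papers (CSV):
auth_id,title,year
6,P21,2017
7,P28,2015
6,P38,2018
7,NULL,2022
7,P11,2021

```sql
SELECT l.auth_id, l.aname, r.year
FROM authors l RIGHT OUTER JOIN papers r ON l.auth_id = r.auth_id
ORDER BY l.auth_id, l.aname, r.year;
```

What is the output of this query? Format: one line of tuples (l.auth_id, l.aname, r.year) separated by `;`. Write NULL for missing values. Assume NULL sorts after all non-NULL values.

RIGHT JOIN keeps every row from `papers`; unmatched rows get NULL for `authors`'s columns.
Matching on l.auth_id = r.auth_id. A NULL in a compared column never satisfies the condition.
Matched pairs: 6; unmatched r rows kept: 2.

(7, Dave, 2015); (7, Dave, 2021); (7, Dave, 2022); (7, Xin, 2015); (7, Xin, 2021); (7, Xin, 2022); (NULL, NULL, 2017); (NULL, NULL, 2018)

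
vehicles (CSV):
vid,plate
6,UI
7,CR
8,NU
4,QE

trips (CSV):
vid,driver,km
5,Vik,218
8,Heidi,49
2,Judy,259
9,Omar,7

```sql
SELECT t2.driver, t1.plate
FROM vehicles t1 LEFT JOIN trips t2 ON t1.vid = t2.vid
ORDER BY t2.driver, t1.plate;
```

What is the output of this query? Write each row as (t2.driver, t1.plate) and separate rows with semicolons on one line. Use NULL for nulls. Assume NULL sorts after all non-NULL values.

(Heidi, NU); (NULL, CR); (NULL, QE); (NULL, UI)

LEFT JOIN keeps every row from `vehicles`; unmatched rows get NULL for `trips`'s columns.
Matching on t1.vid = t2.vid.
- t1[0] vid=6 → no match; kept with NULLs on the t2 side.
- t1[1] vid=7 → no match; kept with NULLs on the t2 side.
- t1[2] vid=8 → 1 match(es) in t2 → 1 row(s).
- t1[3] vid=4 → no match; kept with NULLs on the t2 side.
After projecting and ordering:
t2.driver | t1.plate
Heidi | NU
NULL | CR
NULL | QE
NULL | UI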